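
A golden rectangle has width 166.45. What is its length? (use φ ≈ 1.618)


φ = (1 + √5) / 2 ≈ 1.618
Length = width × φ = 166.45 × 1.618 = 269.3161
≈ 269.32

269.32


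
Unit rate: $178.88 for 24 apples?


Unit rate = total / quantity
= 178.88 / 24
= $7.45 per unit

$7.45 per unit


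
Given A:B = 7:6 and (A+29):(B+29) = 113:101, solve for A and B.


Let A = 7k, B = 6k.
(7k + 29) / (6k + 29) = 113/101
Cross-multiply: 101(7k + 29) = 113(6k + 29)
707k + 2929 = 678k + 3277
707k - 678k = 3277 - 2929
29k = 348
k = 348/29 = 12
A = 7×12 = 84, B = 6×12 = 72
= A = 84, B = 72

A = 84, B = 72


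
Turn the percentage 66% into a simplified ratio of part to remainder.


66% means 66 parts out of 100; remainder = 34
Part : remainder = 66:34
GCD = 2
= 33:17

33:17


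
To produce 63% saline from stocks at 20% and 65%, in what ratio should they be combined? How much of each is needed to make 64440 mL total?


Let x parts of 20% mix with y parts of 65%.
20x + 65y = 63(x + y)
20x + 65y = 63x + 63y
x(20 - 63) = y(63 - 65)
x/y = (65 - 63)/(63 - 20) = 2/43
Simplify: 2:43
Total parts = 45; one part = 64440/45 = 1432.00 mL
20% solution: 2×1432.00 = 2864.00 mL
65% solution: 43×1432.00 = 61576.00 mL
= ratio 2:43; 2864.00 mL and 61576.00 mL

ratio 2:43; 2864.00 mL and 61576.00 mL


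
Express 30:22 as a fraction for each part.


Total parts = 30 + 22 = 52
First part: 30/52 = 15/26
Second part: 22/52 = 11/26
= 15/26 and 11/26

15/26 and 11/26


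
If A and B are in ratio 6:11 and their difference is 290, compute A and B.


Let A = 6k, B = 11k.
11k - 6k = 290
5k = 290 → k = 290/5 = 58
A = 6×58 = 348, B = 11×58 = 638
= A = 348, B = 638

A = 348, B = 638


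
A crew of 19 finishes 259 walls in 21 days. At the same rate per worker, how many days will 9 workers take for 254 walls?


Days ∝ work / workers, so d₂ = d₁ × (m₁/m₂) × (w₂/w₁)
Workers factor (inverse): 19/9 ≈ 2.1111
Work factor (direct): 254/259 ≈ 0.9807
d₂ = 21 × 19/9 × 254/259 = (21 × 19 × 254) / (9 × 259) = 101346/2331
≈ 43.48 days

43.48 days


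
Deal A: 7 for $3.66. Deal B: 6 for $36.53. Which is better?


Deal A: $3.66/7 = $0.5229/unit
Deal B: $36.53/6 = $6.0883/unit
A is cheaper per unit
= Deal A

Deal A


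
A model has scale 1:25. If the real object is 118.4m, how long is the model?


Model size = real / scale
= 118.4 / 25
= 4.7360 m

4.7360 m


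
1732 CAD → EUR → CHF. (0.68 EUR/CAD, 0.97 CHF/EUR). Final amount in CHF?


Step 1: 1732 CAD × 0.68 = 1177.76 EUR
Step 2: 1177.76 EUR × 0.97 = 1142.43 CHF
Implied rate CAD→CHF = 0.68 × 0.97 = 0.6596
= 1142.43 CHF

1142.43 CHF


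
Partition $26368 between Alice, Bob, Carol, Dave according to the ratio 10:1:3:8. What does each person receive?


Total parts = 10 + 1 + 3 + 8 = 22
Alice: 26368 × 10/22 = 11985.45
Bob: 26368 × 1/22 = 1198.55
Carol: 26368 × 3/22 = 3595.64
Dave: 26368 × 8/22 = 9588.36
= Alice: $11985.45, Bob: $1198.55, Carol: $3595.64, Dave: $9588.36

Alice: $11985.45, Bob: $1198.55, Carol: $3595.64, Dave: $9588.36


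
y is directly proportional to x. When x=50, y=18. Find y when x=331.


Direct proportion: y/x = constant
k = 18/50 = 0.3600
y₂ = k × 331 = 18 × 331 / 50 = 5958/50
= 119.16

119.16


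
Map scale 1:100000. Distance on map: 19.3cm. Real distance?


Real distance = map distance × scale
= 19.3cm × 100000
= 1930000 cm = 19300.0 m
= 19.300 km

19.300 km


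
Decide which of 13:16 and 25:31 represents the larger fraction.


13/16 = 0.8125
25/31 = 0.8065
0.8125 > 0.8065, so 13:16 is greater
= 13:16

13:16


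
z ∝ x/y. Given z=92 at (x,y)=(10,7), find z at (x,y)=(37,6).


z = k·x/y
Solve for k using the known point: k = z·y/x = 92×7/10 = 644/10 = 64.4000
Now evaluate at x=37, y=6:
z = k × 37 / 6 = (644 × 37) / (10 × 6) = 23828/60
≈ 397.1333

397.1333


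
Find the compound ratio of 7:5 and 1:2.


Compound ratio = (7×1) : (5×2)
= 7:10
GCD = 1
= 7:10

7:10


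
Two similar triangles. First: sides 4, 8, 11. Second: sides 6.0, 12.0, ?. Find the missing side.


Scale factor = 6.0/4 = 1.5
Missing side = 11 × 1.5
= 16.5

16.5


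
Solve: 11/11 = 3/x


Cross multiply: 11 × x = 11 × 3
11x = 33
x = 33 / 11
= 3.00

3.00


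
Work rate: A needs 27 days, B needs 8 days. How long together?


Rate of A = 1/27 per day
Rate of B = 1/8 per day
Combined rate = 1/27 + 1/8 = 35/216 ≈ 0.1620 per day
Days = 1 / combined rate = 216/35
≈ 6.17 days

6.17 days


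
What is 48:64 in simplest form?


GCD(48, 64) = 16
48/16 : 64/16
= 3:4

3:4


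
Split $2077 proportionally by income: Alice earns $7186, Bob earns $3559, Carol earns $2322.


Total income = 7186 + 3559 + 2322 = $13067
Alice: $2077 × 7186/13067 = $1142.21
Bob: $2077 × 3559/13067 = $565.70
Carol: $2077 × 2322/13067 = $369.08
= Alice: $1142.21, Bob: $565.70, Carol: $369.08

Alice: $1142.21, Bob: $565.70, Carol: $369.08


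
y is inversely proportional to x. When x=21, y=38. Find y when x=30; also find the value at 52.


Inverse proportion: x × y = constant
k = 21 × 38 = 798
At x=30: k/30 = 26.60
At x=52: k/52 = 15.35
= 26.60 and 15.35

26.60 and 15.35


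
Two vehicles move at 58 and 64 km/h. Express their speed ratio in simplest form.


Ratio = 58:64
GCD = 2
Simplified = 29:32
Time ratio (same distance) = 32:29
Speed ratio = 29:32

29:32


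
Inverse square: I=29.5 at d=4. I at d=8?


I₁d₁² = I₂d₂²
I₂ = I₁ × (d₁/d₂)²
= 29.5 × (4/8)²
= 29.5 × 16/64
= 472/64
= 7.3750

7.3750


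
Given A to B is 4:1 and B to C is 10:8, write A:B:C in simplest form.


Match B: multiply A:B by 10 → 40:10
Multiply B:C by 1 → 10:8
Combined: 40:10:8
GCD = 2
= 20:5:4

20:5:4


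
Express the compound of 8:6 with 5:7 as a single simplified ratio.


Compound ratio = (8×5) : (6×7)
= 40:42
GCD = 2
= 20:21

20:21


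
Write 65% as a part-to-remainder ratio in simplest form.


65% means 65 parts out of 100; remainder = 35
Part : remainder = 65:35
GCD = 5
= 13:7

13:7


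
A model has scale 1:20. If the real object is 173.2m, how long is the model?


Model size = real / scale
= 173.2 / 20
= 8.6600 m

8.6600 m


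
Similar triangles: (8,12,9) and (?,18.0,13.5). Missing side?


Scale factor = 18.0/12 = 1.5
Missing side = 8 × 1.5
= 12.0

12.0


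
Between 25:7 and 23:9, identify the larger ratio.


25/7 = 3.5714
23/9 = 2.5556
3.5714 > 2.5556, so 25:7 is greater
= 25:7

25:7


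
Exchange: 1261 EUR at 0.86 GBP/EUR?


Amount × rate = 1261 × 0.86
= 1084.46 GBP

1084.46 GBP


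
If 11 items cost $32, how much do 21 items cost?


Direct proportion: y/x = constant
k = 32/11 ≈ 2.9091
y₂ = k × 21 = 32 × 21 / 11 = 672/11
≈ 61.09

61.09


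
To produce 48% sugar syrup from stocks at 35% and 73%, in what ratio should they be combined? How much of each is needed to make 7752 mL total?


Let x parts of 35% mix with y parts of 73%.
35x + 73y = 48(x + y)
35x + 73y = 48x + 48y
x(35 - 48) = y(48 - 73)
x/y = (73 - 48)/(48 - 35) = 25/13
Simplify: 25:13
Total parts = 38; one part = 7752/38 = 204.00 mL
35% solution: 25×204.00 = 5100.00 mL
73% solution: 13×204.00 = 2652.00 mL
= ratio 25:13; 5100.00 mL and 2652.00 mL

ratio 25:13; 5100.00 mL and 2652.00 mL


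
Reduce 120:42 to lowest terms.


GCD(120, 42) = 6
120/6 : 42/6
= 20:7

20:7


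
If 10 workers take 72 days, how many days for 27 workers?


Inverse proportion: x × y = constant
k = 10 × 72 = 720
y₂ = k / 27 = 720 / 27
= 26.67

26.67


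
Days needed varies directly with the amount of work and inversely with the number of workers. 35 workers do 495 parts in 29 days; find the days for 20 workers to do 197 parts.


Days ∝ work / workers, so d₂ = d₁ × (m₁/m₂) × (w₂/w₁)
Workers factor (inverse): 35/20 = 1.7500
Work factor (direct): 197/495 ≈ 0.3980
d₂ = 29 × 35/20 × 197/495 = (29 × 35 × 197) / (20 × 495) = 199955/9900
≈ 20.20 days

20.20 days


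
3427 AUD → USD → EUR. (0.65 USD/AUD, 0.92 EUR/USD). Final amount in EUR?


Step 1: 3427 AUD × 0.65 = 2227.55 USD
Step 2: 2227.55 USD × 0.92 = 2049.35 EUR
Implied rate AUD→EUR = 0.65 × 0.92 = 0.5980
= 2049.35 EUR

2049.35 EUR


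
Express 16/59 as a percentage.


Percentage = (part / whole) × 100
= (16 / 59) × 100
≈ 27.12%

27.12%


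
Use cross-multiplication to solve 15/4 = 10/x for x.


Cross multiply: 15 × x = 4 × 10
15x = 40
x = 40 / 15
= 2.67

2.67


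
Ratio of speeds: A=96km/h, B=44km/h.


Ratio = 96:44
GCD = 4
Simplified = 24:11
Time ratio (same distance) = 11:24
Speed ratio = 24:11

24:11


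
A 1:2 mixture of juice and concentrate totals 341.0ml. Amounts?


Total parts = 1 + 2 = 3
juice: 341.0 × 1/3 = 113.7ml
concentrate: 341.0 × 2/3 = 227.3ml
= 113.7ml and 227.3ml

113.7ml and 227.3ml


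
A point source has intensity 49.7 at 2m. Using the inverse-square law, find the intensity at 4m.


I₁d₁² = I₂d₂²
I₂ = I₁ × (d₁/d₂)²
= 49.7 × (2/4)²
= 49.7 × 4/16
= 198.8/16
= 12.4250

12.4250


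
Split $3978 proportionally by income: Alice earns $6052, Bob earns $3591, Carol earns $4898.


Total income = 6052 + 3591 + 4898 = $14541
Alice: $3978 × 6052/14541 = $1655.65
Bob: $3978 × 3591/14541 = $982.39
Carol: $3978 × 4898/14541 = $1339.95
= Alice: $1655.65, Bob: $982.39, Carol: $1339.95

Alice: $1655.65, Bob: $982.39, Carol: $1339.95


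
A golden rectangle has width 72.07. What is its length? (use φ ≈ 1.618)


φ = (1 + √5) / 2 ≈ 1.618
Length = width × φ = 72.07 × 1.618 = 116.60926
≈ 116.61

116.61


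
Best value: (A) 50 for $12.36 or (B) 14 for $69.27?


Deal A: $12.36/50 = $0.2472/unit
Deal B: $69.27/14 = $4.9479/unit
A is cheaper per unit
= Deal A

Deal A


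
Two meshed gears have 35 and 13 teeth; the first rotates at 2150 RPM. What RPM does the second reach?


Gear ratio = 35:13 = 35:13
RPM_B = RPM_A × (teeth_A / teeth_B)
= 2150 × (35/13)
= 5788.5 RPM

5788.5 RPM


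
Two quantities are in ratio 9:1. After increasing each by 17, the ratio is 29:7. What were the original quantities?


Let A = 9k, B = 1k.
(9k + 17) / (1k + 17) = 29/7
Cross-multiply: 7(9k + 17) = 29(1k + 17)
63k + 119 = 29k + 493
63k - 29k = 493 - 119
34k = 374
k = 374/34 = 11
A = 9×11 = 99, B = 1×11 = 11
= A = 99, B = 11

A = 99, B = 11


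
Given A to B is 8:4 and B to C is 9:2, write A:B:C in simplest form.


Match B: multiply A:B by 9 → 72:36
Multiply B:C by 4 → 36:8
Combined: 72:36:8
GCD = 4
= 18:9:2

18:9:2


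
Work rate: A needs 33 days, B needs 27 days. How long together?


Rate of A = 1/33 per day
Rate of B = 1/27 per day
Combined rate = 1/33 + 1/27 = 60/891 ≈ 0.0673 per day
Days = 1 / combined rate = 891/60
= 14.85 days

14.85 days


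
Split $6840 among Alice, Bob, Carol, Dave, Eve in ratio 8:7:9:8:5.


Total parts = 8 + 7 + 9 + 8 + 5 = 37
Alice: 6840 × 8/37 = 1478.92
Bob: 6840 × 7/37 = 1294.05
Carol: 6840 × 9/37 = 1663.78
Dave: 6840 × 8/37 = 1478.92
Eve: 6840 × 5/37 = 924.32
= Alice: $1478.92, Bob: $1294.05, Carol: $1663.78, Dave: $1478.92, Eve: $924.32

Alice: $1478.92, Bob: $1294.05, Carol: $1663.78, Dave: $1478.92, Eve: $924.32


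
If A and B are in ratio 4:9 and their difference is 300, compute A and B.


Let A = 4k, B = 9k.
9k - 4k = 300
5k = 300 → k = 300/5 = 60
A = 4×60 = 240, B = 9×60 = 540
= A = 240, B = 540

A = 240, B = 540


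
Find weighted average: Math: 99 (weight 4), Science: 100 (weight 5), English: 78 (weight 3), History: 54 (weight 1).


Numerator = 99×4 + 100×5 + 78×3 + 54×1
= 396 + 500 + 234 + 54
= 1184
Total weight = 13
Weighted avg = 1184/13
= 91.08

91.08


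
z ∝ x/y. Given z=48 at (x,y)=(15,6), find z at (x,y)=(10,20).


z = k·x/y
Solve for k using the known point: k = z·y/x = 48×6/15 = 288/15 = 19.2000
Now evaluate at x=10, y=20:
z = k × 10 / 20 = (288 × 10) / (15 × 20) = 2880/300
= 9.6000

9.6000


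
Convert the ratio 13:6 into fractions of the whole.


Total parts = 13 + 6 = 19
First part: 13/19 = 13/19
Second part: 6/19 = 6/19
= 13/19 and 6/19

13/19 and 6/19


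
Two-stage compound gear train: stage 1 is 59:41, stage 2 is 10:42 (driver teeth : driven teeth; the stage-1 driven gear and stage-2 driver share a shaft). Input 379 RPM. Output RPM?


Stage 1: RPM_B = RPM_A × t_A/t_B = 379 × 59/41 = 22361/41 ≈ 545.39
B and C share a shaft → RPM_C = RPM_B
Stage 2: RPM_D = RPM_C × t_C/t_D = RPM_A × (t_A×t_C)/(t_B×t_D)
Overall ratio = (59×10)/(41×42) = 590/1722
RPM_D = 379 × 590/1722 = 223610/1722
≈ 129.85 RPM

129.85 RPM


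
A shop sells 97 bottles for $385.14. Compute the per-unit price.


Unit rate = total / quantity
= 385.14 / 97
= $3.97 per unit

$3.97 per unit


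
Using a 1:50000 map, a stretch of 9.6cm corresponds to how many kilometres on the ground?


Real distance = map distance × scale
= 9.6cm × 50000
= 480000 cm = 4800.0 m
= 4.800 km

4.800 km


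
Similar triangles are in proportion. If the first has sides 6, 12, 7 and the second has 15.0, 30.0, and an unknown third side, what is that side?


Scale factor = 15.0/6 = 2.5
Missing side = 7 × 2.5
= 17.5

17.5


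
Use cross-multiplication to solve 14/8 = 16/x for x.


Cross multiply: 14 × x = 8 × 16
14x = 128
x = 128 / 14
= 9.14

9.14


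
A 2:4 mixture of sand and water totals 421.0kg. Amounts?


Total parts = 2 + 4 = 6
sand: 421.0 × 2/6 = 140.3kg
water: 421.0 × 4/6 = 280.7kg
= 140.3kg and 280.7kg

140.3kg and 280.7kg


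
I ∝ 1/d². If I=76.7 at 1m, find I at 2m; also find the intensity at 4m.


I₁d₁² = I₂d₂²
I at 2m = 76.7 × (1/2)² = 76.7 × 1/4 = 76.7/4 = 19.1750
I at 4m = 76.7 × (1/4)² = 76.7 × 1/16 = 76.7/16 ≈ 4.7938
= 19.1750 and 4.7938

19.1750 and 4.7938


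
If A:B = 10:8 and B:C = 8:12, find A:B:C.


Match B: multiply A:B by 8 → 80:64
Multiply B:C by 8 → 64:96
Combined: 80:64:96
GCD = 16
= 5:4:6

5:4:6


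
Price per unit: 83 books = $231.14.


Unit rate = total / quantity
= 231.14 / 83
= $2.78 per unit

$2.78 per unit


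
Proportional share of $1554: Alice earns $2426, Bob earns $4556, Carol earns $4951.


Total income = 2426 + 4556 + 4951 = $11933
Alice: $1554 × 2426/11933 = $315.93
Bob: $1554 × 4556/11933 = $593.31
Carol: $1554 × 4951/11933 = $644.75
= Alice: $315.93, Bob: $593.31, Carol: $644.75

Alice: $315.93, Bob: $593.31, Carol: $644.75


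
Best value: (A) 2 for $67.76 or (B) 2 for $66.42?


Deal A: $67.76/2 = $33.8800/unit
Deal B: $66.42/2 = $33.2100/unit
B is cheaper per unit
= Deal B

Deal B


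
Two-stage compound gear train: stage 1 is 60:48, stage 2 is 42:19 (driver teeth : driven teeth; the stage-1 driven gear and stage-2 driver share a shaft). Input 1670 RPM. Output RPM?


Stage 1: RPM_B = RPM_A × t_A/t_B = 1670 × 60/48 = 100200/48 = 2087.50
B and C share a shaft → RPM_C = RPM_B
Stage 2: RPM_D = RPM_C × t_C/t_D = RPM_A × (t_A×t_C)/(t_B×t_D)
Overall ratio = (60×42)/(48×19) = 2520/912
RPM_D = 1670 × 2520/912 = 4208400/912
≈ 4614.47 RPM

4614.47 RPM


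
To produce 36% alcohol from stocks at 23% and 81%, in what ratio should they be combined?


Let x parts of 23% mix with y parts of 81%.
23x + 81y = 36(x + y)
23x + 81y = 36x + 36y
x(23 - 36) = y(36 - 81)
x/y = (81 - 36)/(36 - 23) = 45/13
Simplify: 45:13
= 45:13

45:13


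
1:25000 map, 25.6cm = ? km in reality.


Real distance = map distance × scale
= 25.6cm × 25000
= 640000 cm = 6400.0 m
= 6.400 km

6.400 km


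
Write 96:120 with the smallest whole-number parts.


GCD(96, 120) = 24
96/24 : 120/24
= 4:5

4:5


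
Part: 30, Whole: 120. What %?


Percentage = (part / whole) × 100
= (30 / 120) × 100
= 25.00%

25.00%


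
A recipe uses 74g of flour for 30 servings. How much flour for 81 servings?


Direct proportion: y/x = constant
k = 74/30 ≈ 2.4667
y₂ = k × 81 = 74 × 81 / 30 = 5994/30
= 199.80

199.80


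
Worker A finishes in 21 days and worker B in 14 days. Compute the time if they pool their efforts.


Rate of A = 1/21 per day
Rate of B = 1/14 per day
Combined rate = 1/21 + 1/14 = 35/294 ≈ 0.1190 per day
Days = 1 / combined rate = 294/35
= 8.40 days

8.40 days


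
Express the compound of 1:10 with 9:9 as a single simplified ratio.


Compound ratio = (1×9) : (10×9)
= 9:90
GCD = 9
= 1:10

1:10


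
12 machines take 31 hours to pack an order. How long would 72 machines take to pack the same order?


Inverse proportion: x × y = constant
k = 12 × 31 = 372
y₂ = k / 72 = 372 / 72
= 5.17

5.17


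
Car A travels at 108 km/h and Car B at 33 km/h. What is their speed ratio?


Ratio = 108:33
GCD = 3
Simplified = 36:11
Time ratio (same distance) = 11:36
Speed ratio = 36:11

36:11


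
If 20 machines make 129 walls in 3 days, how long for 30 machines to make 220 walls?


Days ∝ work / workers, so d₂ = d₁ × (m₁/m₂) × (w₂/w₁)
Workers factor (inverse): 20/30 ≈ 0.6667
Work factor (direct): 220/129 ≈ 1.7054
d₂ = 3 × 20/30 × 220/129 = (3 × 20 × 220) / (30 × 129) = 13200/3870
≈ 3.41 days

3.41 days


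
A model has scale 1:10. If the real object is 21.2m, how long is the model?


Model size = real / scale
= 21.2 / 10
= 2.1200 m

2.1200 m


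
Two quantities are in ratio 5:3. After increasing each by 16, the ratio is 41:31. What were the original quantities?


Let A = 5k, B = 3k.
(5k + 16) / (3k + 16) = 41/31
Cross-multiply: 31(5k + 16) = 41(3k + 16)
155k + 496 = 123k + 656
155k - 123k = 656 - 496
32k = 160
k = 160/32 = 5
A = 5×5 = 25, B = 3×5 = 15
= A = 25, B = 15

A = 25, B = 15


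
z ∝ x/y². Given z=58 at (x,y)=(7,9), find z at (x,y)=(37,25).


z = k·x/y²
Solve for k using the known point: k = z·y²/x = 58×81/7 = 4698/7 ≈ 671.1429
Now evaluate at x=37, y=25:
z = k × 37 / 625 = (4698 × 37) / (7 × 625) = 173826/4375
≈ 39.7317

39.7317


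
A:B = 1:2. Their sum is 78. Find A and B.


Let A = 1k, B = 2k.
1k + 2k = 78
3k = 78 → k = 78/3 = 26
A = 1×26 = 26, B = 2×26 = 52
= A = 26, B = 52

A = 26, B = 52


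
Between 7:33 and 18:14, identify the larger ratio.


7/33 = 0.2121
18/14 = 1.2857
0.2121 < 1.2857, so 7:33 is less
= 18:14

18:14


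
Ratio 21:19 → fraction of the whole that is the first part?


Total parts = 21 + 19 = 40
First part: 21/40 = 21/40
= 21/40

21/40


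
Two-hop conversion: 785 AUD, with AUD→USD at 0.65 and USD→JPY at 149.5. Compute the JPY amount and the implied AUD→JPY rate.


Step 1: 785 AUD × 0.65 = 510.25 USD
Step 2: 510.25 USD × 149.5 = 76282.38 JPY
Implied rate AUD→JPY = 0.65 × 149.5 = 97.1750
= 76282.38 JPY; implied rate 97.1750 JPY/AUD

76282.38 JPY; implied rate 97.1750 JPY/AUD


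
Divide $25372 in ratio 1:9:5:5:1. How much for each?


Total parts = 1 + 9 + 5 + 5 + 1 = 21
Part 1: 25372 × 1/21 = 1208.19
Part 2: 25372 × 9/21 = 10873.71
Part 3: 25372 × 5/21 = 6040.95
Part 4: 25372 × 5/21 = 6040.95
Part 5: 25372 × 1/21 = 1208.19
= Part 1: $1208.19, Part 2: $10873.71, Part 3: $6040.95, Part 4: $6040.95, Part 5: $1208.19

Part 1: $1208.19, Part 2: $10873.71, Part 3: $6040.95, Part 4: $6040.95, Part 5: $1208.19


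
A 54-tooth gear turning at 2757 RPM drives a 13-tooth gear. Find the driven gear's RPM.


Gear ratio = 54:13 = 54:13
RPM_B = RPM_A × (teeth_A / teeth_B)
= 2757 × (54/13)
= 11452.2 RPM

11452.2 RPM


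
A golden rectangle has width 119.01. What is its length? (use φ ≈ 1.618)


φ = (1 + √5) / 2 ≈ 1.618
Length = width × φ = 119.01 × 1.618 = 192.55818
≈ 192.56

192.56


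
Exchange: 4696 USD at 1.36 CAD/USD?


Amount × rate = 4696 × 1.36
= 6386.56 CAD

6386.56 CAD


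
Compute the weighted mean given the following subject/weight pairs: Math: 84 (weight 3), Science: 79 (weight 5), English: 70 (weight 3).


Numerator = 84×3 + 79×5 + 70×3
= 252 + 395 + 210
= 857
Total weight = 11
Weighted avg = 857/11
= 77.91

77.91


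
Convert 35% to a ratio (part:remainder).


35% means 35 parts out of 100; remainder = 65
Part : remainder = 35:65
GCD = 5
= 7:13

7:13


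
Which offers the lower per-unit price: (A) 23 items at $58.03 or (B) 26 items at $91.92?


Deal A: $58.03/23 = $2.5230/unit
Deal B: $91.92/26 = $3.5354/unit
A is cheaper per unit
= Deal A

Deal A


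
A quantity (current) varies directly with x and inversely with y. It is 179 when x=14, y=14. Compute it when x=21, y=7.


z = k·x/y
Solve for k using the known point: k = z·y/x = 179×14/14 = 2506/14 = 179.0000
Now evaluate at x=21, y=7:
z = k × 21 / 7 = (2506 × 21) / (14 × 7) = 52626/98
= 537.0000

537.0000


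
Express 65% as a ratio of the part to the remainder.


65% means 65 parts out of 100; remainder = 35
Part : remainder = 65:35
GCD = 5
= 13:7

13:7


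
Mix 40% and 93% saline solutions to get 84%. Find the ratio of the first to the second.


Let x parts of 40% mix with y parts of 93%.
40x + 93y = 84(x + y)
40x + 93y = 84x + 84y
x(40 - 84) = y(84 - 93)
x/y = (93 - 84)/(84 - 40) = 9/44
Simplify: 9:44
= 9:44

9:44


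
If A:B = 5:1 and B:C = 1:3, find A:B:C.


Match B: multiply A:B by 1 → 5:1
Multiply B:C by 1 → 1:3
Combined: 5:1:3
GCD = 1
= 5:1:3

5:1:3


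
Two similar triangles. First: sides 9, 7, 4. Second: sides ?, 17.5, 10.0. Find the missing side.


Scale factor = 17.5/7 = 2.5
Missing side = 9 × 2.5
= 22.5

22.5


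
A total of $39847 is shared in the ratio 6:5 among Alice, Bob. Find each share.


Total parts = 6 + 5 = 11
Alice: 39847 × 6/11 = 21734.73
Bob: 39847 × 5/11 = 18112.27
= Alice: $21734.73, Bob: $18112.27

Alice: $21734.73, Bob: $18112.27


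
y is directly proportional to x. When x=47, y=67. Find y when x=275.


Direct proportion: y/x = constant
k = 67/47 ≈ 1.4255
y₂ = k × 275 = 67 × 275 / 47 = 18425/47
≈ 392.02

392.02


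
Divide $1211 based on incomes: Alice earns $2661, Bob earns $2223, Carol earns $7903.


Total income = 2661 + 2223 + 7903 = $12787
Alice: $1211 × 2661/12787 = $252.01
Bob: $1211 × 2223/12787 = $210.53
Carol: $1211 × 7903/12787 = $748.46
= Alice: $252.01, Bob: $210.53, Carol: $748.46

Alice: $252.01, Bob: $210.53, Carol: $748.46


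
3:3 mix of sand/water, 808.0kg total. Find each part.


Total parts = 3 + 3 = 6
sand: 808.0 × 3/6 = 404.0kg
water: 808.0 × 3/6 = 404.0kg
= 404.0kg and 404.0kg

404.0kg and 404.0kg


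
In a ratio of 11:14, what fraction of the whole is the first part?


Total parts = 11 + 14 = 25
First part: 11/25 = 11/25
= 11/25

11/25


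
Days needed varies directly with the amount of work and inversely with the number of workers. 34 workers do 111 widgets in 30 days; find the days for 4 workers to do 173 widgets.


Days ∝ work / workers, so d₂ = d₁ × (m₁/m₂) × (w₂/w₁)
Workers factor (inverse): 34/4 = 8.5000
Work factor (direct): 173/111 ≈ 1.5586
d₂ = 30 × 34/4 × 173/111 = (30 × 34 × 173) / (4 × 111) = 176460/444
≈ 397.43 days

397.43 days


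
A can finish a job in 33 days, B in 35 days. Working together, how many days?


Rate of A = 1/33 per day
Rate of B = 1/35 per day
Combined rate = 1/33 + 1/35 = 68/1155 ≈ 0.0589 per day
Days = 1 / combined rate = 1155/68
≈ 16.99 days

16.99 days


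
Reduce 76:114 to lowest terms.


GCD(76, 114) = 38
76/38 : 114/38
= 2:3

2:3


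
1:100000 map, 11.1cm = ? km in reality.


Real distance = map distance × scale
= 11.1cm × 100000
= 1110000 cm = 11100.0 m
= 11.100 km

11.100 km


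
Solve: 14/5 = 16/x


Cross multiply: 14 × x = 5 × 16
14x = 80
x = 80 / 14
= 5.71

5.71


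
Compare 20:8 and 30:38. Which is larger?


20/8 = 2.5000
30/38 = 0.7895
2.5000 > 0.7895, so 20:8 is greater
= 20:8

20:8


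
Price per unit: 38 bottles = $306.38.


Unit rate = total / quantity
= 306.38 / 38
= $8.06 per unit

$8.06 per unit


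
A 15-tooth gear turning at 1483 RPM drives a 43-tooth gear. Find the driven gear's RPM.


Gear ratio = 15:43 = 15:43
RPM_B = RPM_A × (teeth_A / teeth_B)
= 1483 × (15/43)
= 517.3 RPM

517.3 RPM


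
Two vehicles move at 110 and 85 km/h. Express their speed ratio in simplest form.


Ratio = 110:85
GCD = 5
Simplified = 22:17
Time ratio (same distance) = 17:22
Speed ratio = 22:17

22:17


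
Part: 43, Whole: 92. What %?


Percentage = (part / whole) × 100
= (43 / 92) × 100
≈ 46.74%

46.74%


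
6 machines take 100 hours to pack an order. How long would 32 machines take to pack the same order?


Inverse proportion: x × y = constant
k = 6 × 100 = 600
y₂ = k / 32 = 600 / 32
= 18.75

18.75


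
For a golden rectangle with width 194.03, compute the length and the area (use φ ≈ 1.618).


φ = (1 + √5) / 2 ≈ 1.618
Length = width × φ = 194.03 × 1.618 = 313.94054
≈ 313.94
Area = width × length = 194.03 × 313.94054 = 60913.8829762 ≈ 60913.88
= Length: 313.94, Area: 60913.88

Length: 313.94, Area: 60913.88


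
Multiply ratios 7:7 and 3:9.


Compound ratio = (7×3) : (7×9)
= 21:63
GCD = 21
= 1:3

1:3


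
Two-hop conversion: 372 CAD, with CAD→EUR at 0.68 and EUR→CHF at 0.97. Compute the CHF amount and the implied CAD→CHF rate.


Step 1: 372 CAD × 0.68 = 252.96 EUR
Step 2: 252.96 EUR × 0.97 = 245.37 CHF
Implied rate CAD→CHF = 0.68 × 0.97 = 0.6596
= 245.37 CHF; implied rate 0.6596 CHF/CAD

245.37 CHF; implied rate 0.6596 CHF/CAD


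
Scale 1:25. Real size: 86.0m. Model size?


Model size = real / scale
= 86.0 / 25
= 3.4400 m

3.4400 m


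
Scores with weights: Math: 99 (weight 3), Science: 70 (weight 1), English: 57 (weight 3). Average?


Numerator = 99×3 + 70×1 + 57×3
= 297 + 70 + 171
= 538
Total weight = 7
Weighted avg = 538/7
= 76.86

76.86


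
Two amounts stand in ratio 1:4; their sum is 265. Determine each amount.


Let A = 1k, B = 4k.
1k + 4k = 265
5k = 265 → k = 265/5 = 53
A = 1×53 = 53, B = 4×53 = 212
= A = 53, B = 212

A = 53, B = 212


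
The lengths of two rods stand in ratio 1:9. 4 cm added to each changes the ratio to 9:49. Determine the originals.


Let A = 1k, B = 9k.
(1k + 4) / (9k + 4) = 9/49
Cross-multiply: 49(1k + 4) = 9(9k + 4)
49k + 196 = 81k + 36
49k - 81k = 36 - 196
-32k = -160
k = -160/-32 = 5
A = 1×5 = 5, B = 9×5 = 45
= A = 5, B = 45

A = 5, B = 45


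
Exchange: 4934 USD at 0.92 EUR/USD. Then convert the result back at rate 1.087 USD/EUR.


Amount × rate = 4934 × 0.92 = 4539.28 EUR
Round-trip: 4539.28 × 1.087 = 4934.20 USD
= 4539.28 EUR, then 4934.20 USD

4539.28 EUR, then 4934.20 USD


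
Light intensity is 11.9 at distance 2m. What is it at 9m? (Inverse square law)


I₁d₁² = I₂d₂²
I₂ = I₁ × (d₁/d₂)²
= 11.9 × (2/9)²
= 11.9 × 4/81
= 47.6/81
≈ 0.5877

0.5877


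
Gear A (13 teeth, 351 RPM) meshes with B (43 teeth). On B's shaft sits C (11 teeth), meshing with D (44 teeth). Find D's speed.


Stage 1: RPM_B = RPM_A × t_A/t_B = 351 × 13/43 = 4563/43 ≈ 106.12
B and C share a shaft → RPM_C = RPM_B
Stage 2: RPM_D = RPM_C × t_C/t_D = RPM_A × (t_A×t_C)/(t_B×t_D)
Overall ratio = (13×11)/(43×44) = 143/1892
RPM_D = 351 × 143/1892 = 50193/1892
≈ 26.53 RPM

26.53 RPM


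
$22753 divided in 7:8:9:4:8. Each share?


Total parts = 7 + 8 + 9 + 4 + 8 = 36
Part 1: 22753 × 7/36 = 4424.19
Part 2: 22753 × 8/36 = 5056.22
Part 3: 22753 × 9/36 = 5688.25
Part 4: 22753 × 4/36 = 2528.11
Part 5: 22753 × 8/36 = 5056.22
= Part 1: $4424.19, Part 2: $5056.22, Part 3: $5688.25, Part 4: $2528.11, Part 5: $5056.22

Part 1: $4424.19, Part 2: $5056.22, Part 3: $5688.25, Part 4: $2528.11, Part 5: $5056.22


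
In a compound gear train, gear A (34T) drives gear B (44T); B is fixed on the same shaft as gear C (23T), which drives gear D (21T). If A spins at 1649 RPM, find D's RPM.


Stage 1: RPM_B = RPM_A × t_A/t_B = 1649 × 34/44 = 56066/44 ≈ 1274.23
B and C share a shaft → RPM_C = RPM_B
Stage 2: RPM_D = RPM_C × t_C/t_D = RPM_A × (t_A×t_C)/(t_B×t_D)
Overall ratio = (34×23)/(44×21) = 782/924
RPM_D = 1649 × 782/924 = 1289518/924
≈ 1395.58 RPM

1395.58 RPM


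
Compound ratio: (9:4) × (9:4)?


Compound ratio = (9×9) : (4×4)
= 81:16
GCD = 1
= 81:16

81:16


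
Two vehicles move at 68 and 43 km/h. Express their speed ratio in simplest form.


Ratio = 68:43
GCD = 1
Simplified = 68:43
Time ratio (same distance) = 43:68
Speed ratio = 68:43

68:43


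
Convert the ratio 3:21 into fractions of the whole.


Total parts = 3 + 21 = 24
First part: 3/24 = 1/8
Second part: 21/24 = 7/8
= 1/8 and 7/8

1/8 and 7/8


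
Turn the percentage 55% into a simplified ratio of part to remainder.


55% means 55 parts out of 100; remainder = 45
Part : remainder = 55:45
GCD = 5
= 11:9

11:9


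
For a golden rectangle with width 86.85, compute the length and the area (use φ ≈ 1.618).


φ = (1 + √5) / 2 ≈ 1.618
Length = width × φ = 86.85 × 1.618 = 140.5233
≈ 140.52
Area = width × length = 86.85 × 140.5233 = 12204.448605 ≈ 12204.45
= Length: 140.52, Area: 12204.45

Length: 140.52, Area: 12204.45


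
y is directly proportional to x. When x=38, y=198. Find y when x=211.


Direct proportion: y/x = constant
k = 198/38 ≈ 5.2105
y₂ = k × 211 = 198 × 211 / 38 = 41778/38
≈ 1099.42

1099.42


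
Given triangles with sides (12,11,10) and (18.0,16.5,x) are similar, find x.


Scale factor = 18.0/12 = 1.5
Missing side = 10 × 1.5
= 15.0

15.0


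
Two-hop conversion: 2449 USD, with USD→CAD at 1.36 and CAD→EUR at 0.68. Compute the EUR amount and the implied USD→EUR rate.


Step 1: 2449 USD × 1.36 = 3330.64 CAD
Step 2: 3330.64 CAD × 0.68 = 2264.84 EUR
Implied rate USD→EUR = 1.36 × 0.68 = 0.9248
= 2264.84 EUR; implied rate 0.9248 EUR/USD

2264.84 EUR; implied rate 0.9248 EUR/USD


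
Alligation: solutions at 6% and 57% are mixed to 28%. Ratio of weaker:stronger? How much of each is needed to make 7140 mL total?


Let x parts of 6% mix with y parts of 57%.
6x + 57y = 28(x + y)
6x + 57y = 28x + 28y
x(6 - 28) = y(28 - 57)
x/y = (57 - 28)/(28 - 6) = 29/22
Simplify: 29:22
Total parts = 51; one part = 7140/51 = 140.00 mL
6% solution: 29×140.00 = 4060.00 mL
57% solution: 22×140.00 = 3080.00 mL
= ratio 29:22; 4060.00 mL and 3080.00 mL

ratio 29:22; 4060.00 mL and 3080.00 mL


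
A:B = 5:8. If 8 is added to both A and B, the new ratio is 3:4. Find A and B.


Let A = 5k, B = 8k.
(5k + 8) / (8k + 8) = 3/4
Cross-multiply: 4(5k + 8) = 3(8k + 8)
20k + 32 = 24k + 24
20k - 24k = 24 - 32
-4k = -8
k = -8/-4 = 2
A = 5×2 = 10, B = 8×2 = 16
= A = 10, B = 16

A = 10, B = 16


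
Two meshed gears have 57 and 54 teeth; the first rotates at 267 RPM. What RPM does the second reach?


Gear ratio = 57:54 = 19:18
RPM_B = RPM_A × (teeth_A / teeth_B)
= 267 × (57/54)
= 281.8 RPM

281.8 RPM


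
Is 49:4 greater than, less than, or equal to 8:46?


49/4 = 12.2500
8/46 = 0.1739
12.2500 > 0.1739, so 49:4 is greater
= greater than

greater than


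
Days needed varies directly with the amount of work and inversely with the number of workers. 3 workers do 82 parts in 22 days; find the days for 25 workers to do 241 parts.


Days ∝ work / workers, so d₂ = d₁ × (m₁/m₂) × (w₂/w₁)
Workers factor (inverse): 3/25 = 0.1200
Work factor (direct): 241/82 ≈ 2.9390
d₂ = 22 × 3/25 × 241/82 = (22 × 3 × 241) / (25 × 82) = 15906/2050
≈ 7.76 days

7.76 days


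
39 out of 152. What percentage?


Percentage = (part / whole) × 100
= (39 / 152) × 100
≈ 25.66%

25.66%


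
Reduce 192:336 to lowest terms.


GCD(192, 336) = 48
192/48 : 336/48
= 4:7

4:7


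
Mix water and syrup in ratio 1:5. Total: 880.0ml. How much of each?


Total parts = 1 + 5 = 6
water: 880.0 × 1/6 = 146.7ml
syrup: 880.0 × 5/6 = 733.3ml
= 146.7ml and 733.3ml

146.7ml and 733.3ml


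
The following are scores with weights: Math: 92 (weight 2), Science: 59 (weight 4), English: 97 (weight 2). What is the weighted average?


Numerator = 92×2 + 59×4 + 97×2
= 184 + 236 + 194
= 614
Total weight = 8
Weighted avg = 614/8
= 76.75

76.75


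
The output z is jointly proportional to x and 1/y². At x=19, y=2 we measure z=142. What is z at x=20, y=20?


z = k·x/y²
Solve for k using the known point: k = z·y²/x = 142×4/19 = 568/19 ≈ 29.8947
Now evaluate at x=20, y=20:
z = k × 20 / 400 = (568 × 20) / (19 × 400) = 11360/7600
≈ 1.4947

1.4947


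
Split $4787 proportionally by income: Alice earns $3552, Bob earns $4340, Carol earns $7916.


Total income = 3552 + 4340 + 7916 = $15808
Alice: $4787 × 3552/15808 = $1075.62
Bob: $4787 × 4340/15808 = $1314.24
Carol: $4787 × 7916/15808 = $2397.13
= Alice: $1075.62, Bob: $1314.24, Carol: $2397.13

Alice: $1075.62, Bob: $1314.24, Carol: $2397.13


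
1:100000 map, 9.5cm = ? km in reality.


Real distance = map distance × scale
= 9.5cm × 100000
= 950000 cm = 9500.0 m
= 9.500 km

9.500 km


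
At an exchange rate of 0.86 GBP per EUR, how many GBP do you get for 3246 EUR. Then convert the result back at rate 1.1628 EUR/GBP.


Amount × rate = 3246 × 0.86 = 2791.56 GBP
Round-trip: 2791.56 × 1.1628 = 3246.03 EUR
= 2791.56 GBP, then 3246.03 EUR

2791.56 GBP, then 3246.03 EUR


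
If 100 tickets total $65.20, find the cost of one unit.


Unit rate = total / quantity
= 65.20 / 100
= $0.65 per unit

$0.65 per unit


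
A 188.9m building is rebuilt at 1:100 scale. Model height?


Model size = real / scale
= 188.9 / 100
= 1.8890 m

1.8890 m


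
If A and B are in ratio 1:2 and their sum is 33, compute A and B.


Let A = 1k, B = 2k.
1k + 2k = 33
3k = 33 → k = 33/3 = 11
A = 1×11 = 11, B = 2×11 = 22
= A = 11, B = 22

A = 11, B = 22


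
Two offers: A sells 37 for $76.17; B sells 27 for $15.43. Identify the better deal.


Deal A: $76.17/37 = $2.0586/unit
Deal B: $15.43/27 = $0.5715/unit
B is cheaper per unit
= Deal B

Deal B


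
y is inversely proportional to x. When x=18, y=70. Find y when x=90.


Inverse proportion: x × y = constant
k = 18 × 70 = 1260
y₂ = k / 90 = 1260 / 90
= 14.00

14.00


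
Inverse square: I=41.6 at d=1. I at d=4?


I₁d₁² = I₂d₂²
I₂ = I₁ × (d₁/d₂)²
= 41.6 × (1/4)²
= 41.6 × 1/16
= 41.6/16
= 2.6000

2.6000


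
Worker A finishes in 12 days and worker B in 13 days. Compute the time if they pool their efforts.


Rate of A = 1/12 per day
Rate of B = 1/13 per day
Combined rate = 1/12 + 1/13 = 25/156 ≈ 0.1603 per day
Days = 1 / combined rate = 156/25
= 6.24 days

6.24 days


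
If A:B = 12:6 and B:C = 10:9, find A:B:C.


Match B: multiply A:B by 10 → 120:60
Multiply B:C by 6 → 60:54
Combined: 120:60:54
GCD = 6
= 20:10:9

20:10:9


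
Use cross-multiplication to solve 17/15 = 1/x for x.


Cross multiply: 17 × x = 15 × 1
17x = 15
x = 15 / 17
= 0.88

0.88


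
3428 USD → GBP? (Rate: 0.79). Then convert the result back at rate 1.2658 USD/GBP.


Amount × rate = 3428 × 0.79 = 2708.12 GBP
Round-trip: 2708.12 × 1.2658 = 3427.94 USD
= 2708.12 GBP, then 3427.94 USD

2708.12 GBP, then 3427.94 USD


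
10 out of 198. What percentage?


Percentage = (part / whole) × 100
= (10 / 198) × 100
≈ 5.05%

5.05%


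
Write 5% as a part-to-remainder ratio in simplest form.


5% means 5 parts out of 100; remainder = 95
Part : remainder = 5:95
GCD = 5
= 1:19

1:19


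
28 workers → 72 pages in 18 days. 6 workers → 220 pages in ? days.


Days ∝ work / workers, so d₂ = d₁ × (m₁/m₂) × (w₂/w₁)
Workers factor (inverse): 28/6 ≈ 4.6667
Work factor (direct): 220/72 ≈ 3.0556
d₂ = 18 × 28/6 × 220/72 = (18 × 28 × 220) / (6 × 72) = 110880/432
≈ 256.67 days

256.67 days


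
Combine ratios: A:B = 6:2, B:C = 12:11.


Match B: multiply A:B by 12 → 72:24
Multiply B:C by 2 → 24:22
Combined: 72:24:22
GCD = 2
= 36:12:11

36:12:11


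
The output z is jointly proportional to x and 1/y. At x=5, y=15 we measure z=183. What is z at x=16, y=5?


z = k·x/y
Solve for k using the known point: k = z·y/x = 183×15/5 = 2745/5 = 549.0000
Now evaluate at x=16, y=5:
z = k × 16 / 5 = (2745 × 16) / (5 × 5) = 43920/25
= 1756.8000

1756.8000


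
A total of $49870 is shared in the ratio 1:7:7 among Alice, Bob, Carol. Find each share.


Total parts = 1 + 7 + 7 = 15
Alice: 49870 × 1/15 = 3324.67
Bob: 49870 × 7/15 = 23272.67
Carol: 49870 × 7/15 = 23272.67
= Alice: $3324.67, Bob: $23272.67, Carol: $23272.67

Alice: $3324.67, Bob: $23272.67, Carol: $23272.67


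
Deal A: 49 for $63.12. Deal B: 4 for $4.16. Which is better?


Deal A: $63.12/49 = $1.2882/unit
Deal B: $4.16/4 = $1.0400/unit
B is cheaper per unit
= Deal B

Deal B


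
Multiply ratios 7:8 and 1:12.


Compound ratio = (7×1) : (8×12)
= 7:96
GCD = 1
= 7:96

7:96


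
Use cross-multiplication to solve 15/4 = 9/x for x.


Cross multiply: 15 × x = 4 × 9
15x = 36
x = 36 / 15
= 2.40

2.40


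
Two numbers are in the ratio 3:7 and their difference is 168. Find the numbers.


Let A = 3k, B = 7k.
7k - 3k = 168
4k = 168 → k = 168/4 = 42
A = 3×42 = 126, B = 7×42 = 294
= A = 126, B = 294

A = 126, B = 294


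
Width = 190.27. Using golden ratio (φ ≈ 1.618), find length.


φ = (1 + √5) / 2 ≈ 1.618
Length = width × φ = 190.27 × 1.618 = 307.85686
≈ 307.86

307.86


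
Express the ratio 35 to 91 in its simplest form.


GCD(35, 91) = 7
35/7 : 91/7
= 5:13

5:13


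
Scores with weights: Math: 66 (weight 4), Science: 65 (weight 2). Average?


Numerator = 66×4 + 65×2
= 264 + 130
= 394
Total weight = 6
Weighted avg = 394/6
= 65.67

65.67


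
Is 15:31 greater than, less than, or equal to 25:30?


15/31 = 0.4839
25/30 = 0.8333
0.4839 < 0.8333, so 15:31 is less
= less than

less than


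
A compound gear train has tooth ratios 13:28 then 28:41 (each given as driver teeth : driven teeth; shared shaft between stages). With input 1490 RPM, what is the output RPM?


Stage 1: RPM_B = RPM_A × t_A/t_B = 1490 × 13/28 = 19370/28 ≈ 691.79
B and C share a shaft → RPM_C = RPM_B
Stage 2: RPM_D = RPM_C × t_C/t_D = RPM_A × (t_A×t_C)/(t_B×t_D)
Overall ratio = (13×28)/(28×41) = 364/1148
RPM_D = 1490 × 364/1148 = 542360/1148
≈ 472.44 RPM

472.44 RPM


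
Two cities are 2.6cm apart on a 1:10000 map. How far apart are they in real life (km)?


Real distance = map distance × scale
= 2.6cm × 10000
= 26000 cm = 260.0 m
= 0.260 km

0.260 km


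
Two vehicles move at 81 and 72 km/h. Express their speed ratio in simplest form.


Ratio = 81:72
GCD = 9
Simplified = 9:8
Time ratio (same distance) = 8:9
Speed ratio = 9:8

9:8


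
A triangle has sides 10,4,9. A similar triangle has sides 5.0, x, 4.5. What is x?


Scale factor = 5.0/10 = 0.5
Missing side = 4 × 0.5
= 2.0

2.0


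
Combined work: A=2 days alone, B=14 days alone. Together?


Rate of A = 1/2 per day
Rate of B = 1/14 per day
Combined rate = 1/2 + 1/14 = 16/28 ≈ 0.5714 per day
Days = 1 / combined rate = 28/16
= 1.75 days

1.75 days


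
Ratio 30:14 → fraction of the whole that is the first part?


Total parts = 30 + 14 = 44
First part: 30/44 = 15/22
= 15/22

15/22


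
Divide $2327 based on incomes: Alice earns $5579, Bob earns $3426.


Total income = 5579 + 3426 = $9005
Alice: $2327 × 5579/9005 = $1441.68
Bob: $2327 × 3426/9005 = $885.32
= Alice: $1441.68, Bob: $885.32

Alice: $1441.68, Bob: $885.32


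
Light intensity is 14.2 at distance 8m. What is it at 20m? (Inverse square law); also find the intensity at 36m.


I₁d₁² = I₂d₂²
I at 20m = 14.2 × (8/20)² = 14.2 × 64/400 = 908.8/400 = 2.2720
I at 36m = 14.2 × (8/36)² = 14.2 × 64/1296 = 908.8/1296 ≈ 0.7012
= 2.2720 and 0.7012

2.2720 and 0.7012


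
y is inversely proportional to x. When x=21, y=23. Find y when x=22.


Inverse proportion: x × y = constant
k = 21 × 23 = 483
y₂ = k / 22 = 483 / 22
= 21.95

21.95
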